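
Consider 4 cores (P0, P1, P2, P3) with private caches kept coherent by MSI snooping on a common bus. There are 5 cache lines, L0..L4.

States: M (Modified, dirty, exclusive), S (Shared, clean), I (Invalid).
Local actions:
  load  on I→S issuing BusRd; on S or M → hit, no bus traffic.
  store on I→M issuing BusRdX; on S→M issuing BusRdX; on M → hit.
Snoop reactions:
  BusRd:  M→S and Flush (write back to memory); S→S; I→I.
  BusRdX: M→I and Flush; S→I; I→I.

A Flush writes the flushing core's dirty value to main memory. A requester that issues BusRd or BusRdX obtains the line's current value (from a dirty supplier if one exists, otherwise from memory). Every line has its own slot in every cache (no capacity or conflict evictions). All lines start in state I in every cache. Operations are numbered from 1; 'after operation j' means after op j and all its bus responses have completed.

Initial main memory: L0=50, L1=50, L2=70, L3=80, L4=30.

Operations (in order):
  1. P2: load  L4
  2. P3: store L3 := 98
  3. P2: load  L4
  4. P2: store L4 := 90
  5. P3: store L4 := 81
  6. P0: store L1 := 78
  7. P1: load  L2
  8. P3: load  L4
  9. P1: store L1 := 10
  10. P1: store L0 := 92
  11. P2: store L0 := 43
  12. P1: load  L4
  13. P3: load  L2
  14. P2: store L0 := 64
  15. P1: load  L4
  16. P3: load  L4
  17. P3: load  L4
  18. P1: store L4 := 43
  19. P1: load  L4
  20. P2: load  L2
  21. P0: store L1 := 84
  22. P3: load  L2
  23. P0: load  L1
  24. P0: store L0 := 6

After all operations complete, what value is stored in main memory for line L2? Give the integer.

memory[L2] = 70

[1] P2: load  L4 | P0:I, P1:I, P2:S(30), P3:I | bus: BusRd
[2] P3: store L3 := 98 | P0:I, P1:I, P2:I, P3:M(98) | bus: BusRdX
[3] P2: load  L4 | P0:I, P1:I, P2:S(30), P3:I | bus: none
[4] P2: store L4 := 90 | P0:I, P1:I, P2:M(90), P3:I | bus: BusRdX
[5] P3: store L4 := 81 | P0:I, P1:I, P2:I, P3:M(81) | bus: BusRdX,Flush
[6] P0: store L1 := 78 | P0:M(78), P1:I, P2:I, P3:I | bus: BusRdX
[7] P1: load  L2 | P0:I, P1:S(70), P2:I, P3:I | bus: BusRd
[8] P3: load  L4 | P0:I, P1:I, P2:I, P3:M(81) | bus: none
[9] P1: store L1 := 10 | P0:I, P1:M(10), P2:I, P3:I | bus: BusRdX,Flush
[10] P1: store L0 := 92 | P0:I, P1:M(92), P2:I, P3:I | bus: BusRdX
[11] P2: store L0 := 43 | P0:I, P1:I, P2:M(43), P3:I | bus: BusRdX,Flush
[12] P1: load  L4 | P0:I, P1:S(81), P2:I, P3:S(81) | bus: BusRd,Flush
[13] P3: load  L2 | P0:I, P1:S(70), P2:I, P3:S(70) | bus: BusRd
[14] P2: store L0 := 64 | P0:I, P1:I, P2:M(64), P3:I | bus: none
[15] P1: load  L4 | P0:I, P1:S(81), P2:I, P3:S(81) | bus: none
[16] P3: load  L4 | P0:I, P1:S(81), P2:I, P3:S(81) | bus: none
[17] P3: load  L4 | P0:I, P1:S(81), P2:I, P3:S(81) | bus: none
[18] P1: store L4 := 43 | P0:I, P1:M(43), P2:I, P3:I | bus: BusRdX
[19] P1: load  L4 | P0:I, P1:M(43), P2:I, P3:I | bus: none
[20] P2: load  L2 | P0:I, P1:S(70), P2:S(70), P3:S(70) | bus: BusRd
[21] P0: store L1 := 84 | P0:M(84), P1:I, P2:I, P3:I | bus: BusRdX,Flush
[22] P3: load  L2 | P0:I, P1:S(70), P2:S(70), P3:S(70) | bus: none
[23] P0: load  L1 | P0:M(84), P1:I, P2:I, P3:I | bus: none
[24] P0: store L0 := 6 | P0:M(6), P1:I, P2:I, P3:I | bus: BusRdX,Flush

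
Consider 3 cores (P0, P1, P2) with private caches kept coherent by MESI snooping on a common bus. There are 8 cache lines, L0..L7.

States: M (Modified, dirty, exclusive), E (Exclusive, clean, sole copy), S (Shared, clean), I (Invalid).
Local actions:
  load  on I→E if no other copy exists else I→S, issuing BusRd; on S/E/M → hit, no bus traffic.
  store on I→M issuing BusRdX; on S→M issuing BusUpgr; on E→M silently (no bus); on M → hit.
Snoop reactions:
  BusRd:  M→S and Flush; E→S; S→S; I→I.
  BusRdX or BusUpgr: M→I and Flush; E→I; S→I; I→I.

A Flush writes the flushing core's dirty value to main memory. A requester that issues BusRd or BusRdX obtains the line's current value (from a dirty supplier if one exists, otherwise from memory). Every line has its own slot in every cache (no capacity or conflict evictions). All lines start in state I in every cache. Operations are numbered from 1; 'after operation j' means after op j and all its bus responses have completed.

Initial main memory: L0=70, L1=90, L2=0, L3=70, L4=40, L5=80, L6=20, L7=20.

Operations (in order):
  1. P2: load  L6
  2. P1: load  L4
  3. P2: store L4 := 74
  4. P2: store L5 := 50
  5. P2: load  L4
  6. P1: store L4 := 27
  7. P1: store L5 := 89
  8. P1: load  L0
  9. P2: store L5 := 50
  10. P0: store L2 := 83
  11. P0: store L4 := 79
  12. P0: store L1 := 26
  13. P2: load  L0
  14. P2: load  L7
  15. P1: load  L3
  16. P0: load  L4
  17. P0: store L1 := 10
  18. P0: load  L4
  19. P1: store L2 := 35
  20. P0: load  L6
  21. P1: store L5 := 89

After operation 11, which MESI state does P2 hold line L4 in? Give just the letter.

step 1: P2: load  L6  ⟶  IIE  (L6)  txn=BusRd  M[L6]=20
step 2: P1: load  L4  ⟶  IEI  (L4)  txn=BusRd  M[L4]=40
step 3: P2: store L4 := 74  ⟶  IIM  (L4)  txn=BusRdX  M[L4]=40
step 4: P2: store L5 := 50  ⟶  IIM  (L5)  txn=BusRdX  M[L5]=80
step 5: P2: load  L4  ⟶  IIM  (L4)  txn=∅  M[L4]=40
step 6: P1: store L4 := 27  ⟶  IMI  (L4)  txn=BusRdX+Flush  M[L4]=74
step 7: P1: store L5 := 89  ⟶  IMI  (L5)  txn=BusRdX+Flush  M[L5]=50
step 8: P1: load  L0  ⟶  IEI  (L0)  txn=BusRd  M[L0]=70
step 9: P2: store L5 := 50  ⟶  IIM  (L5)  txn=BusRdX+Flush  M[L5]=89
step 10: P0: store L2 := 83  ⟶  MII  (L2)  txn=BusRdX  M[L2]=0
step 11: P0: store L4 := 79  ⟶  MII  (L4)  txn=BusRdX+Flush  M[L4]=27
step 12: P0: store L1 := 26  ⟶  MII  (L1)  txn=BusRdX  M[L1]=90
step 13: P2: load  L0  ⟶  ISS  (L0)  txn=BusRd  M[L0]=70
step 14: P2: load  L7  ⟶  IIE  (L7)  txn=BusRd  M[L7]=20
step 15: P1: load  L3  ⟶  IEI  (L3)  txn=BusRd  M[L3]=70
step 16: P0: load  L4  ⟶  MII  (L4)  txn=∅  M[L4]=27
step 17: P0: store L1 := 10  ⟶  MII  (L1)  txn=∅  M[L1]=90
step 18: P0: load  L4  ⟶  MII  (L4)  txn=∅  M[L4]=27
step 19: P1: store L2 := 35  ⟶  IMI  (L2)  txn=BusRdX+Flush  M[L2]=83
step 20: P0: load  L6  ⟶  SIS  (L6)  txn=BusRd  M[L6]=20
step 21: P1: store L5 := 89  ⟶  IMI  (L5)  txn=BusRdX+Flush  M[L5]=50

state = I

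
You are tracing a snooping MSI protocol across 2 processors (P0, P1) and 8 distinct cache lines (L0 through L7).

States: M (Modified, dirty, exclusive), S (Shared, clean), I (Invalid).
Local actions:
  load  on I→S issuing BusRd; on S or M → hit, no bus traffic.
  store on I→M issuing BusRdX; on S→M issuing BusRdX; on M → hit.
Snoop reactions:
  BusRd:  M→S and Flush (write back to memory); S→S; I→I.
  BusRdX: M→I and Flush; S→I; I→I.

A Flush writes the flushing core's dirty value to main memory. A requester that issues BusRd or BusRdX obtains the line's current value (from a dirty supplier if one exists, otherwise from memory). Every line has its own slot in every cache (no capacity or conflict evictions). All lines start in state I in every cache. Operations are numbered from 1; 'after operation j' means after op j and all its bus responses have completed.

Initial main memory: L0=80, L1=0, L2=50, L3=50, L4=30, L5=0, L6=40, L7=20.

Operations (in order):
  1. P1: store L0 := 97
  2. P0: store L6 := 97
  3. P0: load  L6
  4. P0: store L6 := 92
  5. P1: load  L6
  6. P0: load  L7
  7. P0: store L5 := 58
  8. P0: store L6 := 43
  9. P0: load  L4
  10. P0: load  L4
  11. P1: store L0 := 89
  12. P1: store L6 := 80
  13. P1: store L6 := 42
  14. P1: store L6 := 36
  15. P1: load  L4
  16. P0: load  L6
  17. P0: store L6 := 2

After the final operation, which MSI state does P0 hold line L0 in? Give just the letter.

[1] P1: store L0 := 97 | P0:I, P1:M(97) | bus: BusRdX
[2] P0: store L6 := 97 | P0:M(97), P1:I | bus: BusRdX
[3] P0: load  L6 | P0:M(97), P1:I | bus: none
[4] P0: store L6 := 92 | P0:M(92), P1:I | bus: none
[5] P1: load  L6 | P0:S(92), P1:S(92) | bus: BusRd,Flush
[6] P0: load  L7 | P0:S(20), P1:I | bus: BusRd
[7] P0: store L5 := 58 | P0:M(58), P1:I | bus: BusRdX
[8] P0: store L6 := 43 | P0:M(43), P1:I | bus: BusRdX
[9] P0: load  L4 | P0:S(30), P1:I | bus: BusRd
[10] P0: load  L4 | P0:S(30), P1:I | bus: none
[11] P1: store L0 := 89 | P0:I, P1:M(89) | bus: none
[12] P1: store L6 := 80 | P0:I, P1:M(80) | bus: BusRdX,Flush
[13] P1: store L6 := 42 | P0:I, P1:M(42) | bus: none
[14] P1: store L6 := 36 | P0:I, P1:M(36) | bus: none
[15] P1: load  L4 | P0:S(30), P1:S(30) | bus: BusRd
[16] P0: load  L6 | P0:S(36), P1:S(36) | bus: BusRd,Flush
[17] P0: store L6 := 2 | P0:M(2), P1:I | bus: BusRdX

state = I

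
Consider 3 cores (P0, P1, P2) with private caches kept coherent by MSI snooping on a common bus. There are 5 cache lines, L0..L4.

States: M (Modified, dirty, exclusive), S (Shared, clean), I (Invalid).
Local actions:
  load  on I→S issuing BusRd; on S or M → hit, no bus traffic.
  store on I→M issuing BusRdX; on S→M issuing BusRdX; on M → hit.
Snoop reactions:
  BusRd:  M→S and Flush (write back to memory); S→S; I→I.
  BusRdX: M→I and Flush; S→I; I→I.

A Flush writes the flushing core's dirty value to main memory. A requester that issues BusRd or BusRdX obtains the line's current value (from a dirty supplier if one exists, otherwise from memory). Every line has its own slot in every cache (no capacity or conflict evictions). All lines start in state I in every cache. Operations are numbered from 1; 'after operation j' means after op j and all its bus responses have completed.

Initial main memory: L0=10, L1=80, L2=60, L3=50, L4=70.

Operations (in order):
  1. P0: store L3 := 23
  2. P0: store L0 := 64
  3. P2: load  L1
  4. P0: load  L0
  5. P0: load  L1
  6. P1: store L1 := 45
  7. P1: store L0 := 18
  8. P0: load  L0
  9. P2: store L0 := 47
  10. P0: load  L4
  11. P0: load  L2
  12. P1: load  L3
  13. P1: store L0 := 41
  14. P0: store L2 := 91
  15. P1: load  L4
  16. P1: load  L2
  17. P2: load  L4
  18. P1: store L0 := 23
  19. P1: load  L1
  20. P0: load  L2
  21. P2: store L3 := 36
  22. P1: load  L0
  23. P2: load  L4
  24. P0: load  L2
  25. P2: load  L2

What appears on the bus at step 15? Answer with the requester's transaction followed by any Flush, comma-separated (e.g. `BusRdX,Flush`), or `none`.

step 1: P0: store L3 := 23  ⟶  MII  (L3)  txn=BusRdX  M[L3]=50
step 2: P0: store L0 := 64  ⟶  MII  (L0)  txn=BusRdX  M[L0]=10
step 3: P2: load  L1  ⟶  IIS  (L1)  txn=BusRd  M[L1]=80
step 4: P0: load  L0  ⟶  MII  (L0)  txn=∅  M[L0]=10
step 5: P0: load  L1  ⟶  SIS  (L1)  txn=BusRd  M[L1]=80
step 6: P1: store L1 := 45  ⟶  IMI  (L1)  txn=BusRdX  M[L1]=80
step 7: P1: store L0 := 18  ⟶  IMI  (L0)  txn=BusRdX+Flush  M[L0]=64
step 8: P0: load  L0  ⟶  SSI  (L0)  txn=BusRd+Flush  M[L0]=18
step 9: P2: store L0 := 47  ⟶  IIM  (L0)  txn=BusRdX  M[L0]=18
step 10: P0: load  L4  ⟶  SII  (L4)  txn=BusRd  M[L4]=70
step 11: P0: load  L2  ⟶  SII  (L2)  txn=BusRd  M[L2]=60
step 12: P1: load  L3  ⟶  SSI  (L3)  txn=BusRd+Flush  M[L3]=23
step 13: P1: store L0 := 41  ⟶  IMI  (L0)  txn=BusRdX+Flush  M[L0]=47
step 14: P0: store L2 := 91  ⟶  MII  (L2)  txn=BusRdX  M[L2]=60
step 15: P1: load  L4  ⟶  SSI  (L4)  txn=BusRd  M[L4]=70
step 16: P1: load  L2  ⟶  SSI  (L2)  txn=BusRd+Flush  M[L2]=91
step 17: P2: load  L4  ⟶  SSS  (L4)  txn=BusRd  M[L4]=70
step 18: P1: store L0 := 23  ⟶  IMI  (L0)  txn=∅  M[L0]=47
step 19: P1: load  L1  ⟶  IMI  (L1)  txn=∅  M[L1]=80
step 20: P0: load  L2  ⟶  SSI  (L2)  txn=∅  M[L2]=91
step 21: P2: store L3 := 36  ⟶  IIM  (L3)  txn=BusRdX  M[L3]=23
step 22: P1: load  L0  ⟶  IMI  (L0)  txn=∅  M[L0]=47
step 23: P2: load  L4  ⟶  SSS  (L4)  txn=∅  M[L4]=70
step 24: P0: load  L2  ⟶  SSI  (L2)  txn=∅  M[L2]=91
step 25: P2: load  L2  ⟶  SSS  (L2)  txn=BusRd  M[L2]=91

bus = BusRd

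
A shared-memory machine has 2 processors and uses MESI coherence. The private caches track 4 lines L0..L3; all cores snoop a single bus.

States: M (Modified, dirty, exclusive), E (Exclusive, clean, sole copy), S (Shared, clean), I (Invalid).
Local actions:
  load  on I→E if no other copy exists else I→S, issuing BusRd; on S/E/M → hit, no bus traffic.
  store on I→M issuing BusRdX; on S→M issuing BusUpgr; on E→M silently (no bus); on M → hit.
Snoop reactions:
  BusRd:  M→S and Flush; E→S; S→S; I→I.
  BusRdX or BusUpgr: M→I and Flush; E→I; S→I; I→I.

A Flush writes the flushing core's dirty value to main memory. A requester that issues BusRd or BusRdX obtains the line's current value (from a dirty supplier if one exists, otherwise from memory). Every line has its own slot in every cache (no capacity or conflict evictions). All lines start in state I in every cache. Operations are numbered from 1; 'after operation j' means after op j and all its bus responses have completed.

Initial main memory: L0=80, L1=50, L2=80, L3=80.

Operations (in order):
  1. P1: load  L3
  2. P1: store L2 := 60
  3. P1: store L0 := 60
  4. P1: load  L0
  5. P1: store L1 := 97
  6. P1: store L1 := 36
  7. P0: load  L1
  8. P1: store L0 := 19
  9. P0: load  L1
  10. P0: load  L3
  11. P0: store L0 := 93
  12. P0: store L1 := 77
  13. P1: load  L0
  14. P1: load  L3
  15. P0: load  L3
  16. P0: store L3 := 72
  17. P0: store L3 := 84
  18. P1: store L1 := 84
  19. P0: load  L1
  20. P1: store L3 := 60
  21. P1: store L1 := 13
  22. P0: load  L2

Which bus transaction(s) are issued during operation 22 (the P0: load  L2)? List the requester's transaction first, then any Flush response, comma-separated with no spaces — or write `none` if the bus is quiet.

bus = BusRd,Flush

  op1 P1: load  L3 → I/E on L3; bus BusRd; mem=80
  op2 P1: store L2 := 60 → I/M on L2; bus BusRdX; mem=80
  op3 P1: store L0 := 60 → I/M on L0; bus BusRdX; mem=80
  op4 P1: load  L0 → I/M on L0; bus (none); mem=80
  op5 P1: store L1 := 97 → I/M on L1; bus BusRdX; mem=50
  op6 P1: store L1 := 36 → I/M on L1; bus (none); mem=50
  op7 P0: load  L1 → S/S on L1; bus BusRd Flush; mem=36
  op8 P1: store L0 := 19 → I/M on L0; bus (none); mem=80
  op9 P0: load  L1 → S/S on L1; bus (none); mem=36
  op10 P0: load  L3 → S/S on L3; bus BusRd; mem=80
  op11 P0: store L0 := 93 → M/I on L0; bus BusRdX Flush; mem=19
  op12 P0: store L1 := 77 → M/I on L1; bus BusUpgr; mem=36
  op13 P1: load  L0 → S/S on L0; bus BusRd Flush; mem=93
  op14 P1: load  L3 → S/S on L3; bus (none); mem=80
  op15 P0: load  L3 → S/S on L3; bus (none); mem=80
  op16 P0: store L3 := 72 → M/I on L3; bus BusUpgr; mem=80
  op17 P0: store L3 := 84 → M/I on L3; bus (none); mem=80
  op18 P1: store L1 := 84 → I/M on L1; bus BusRdX Flush; mem=77
  op19 P0: load  L1 → S/S on L1; bus BusRd Flush; mem=84
  op20 P1: store L3 := 60 → I/M on L3; bus BusRdX Flush; mem=84
  op21 P1: store L1 := 13 → I/M on L1; bus BusUpgr; mem=84
  op22 P0: load  L2 → S/S on L2; bus BusRd Flush; mem=60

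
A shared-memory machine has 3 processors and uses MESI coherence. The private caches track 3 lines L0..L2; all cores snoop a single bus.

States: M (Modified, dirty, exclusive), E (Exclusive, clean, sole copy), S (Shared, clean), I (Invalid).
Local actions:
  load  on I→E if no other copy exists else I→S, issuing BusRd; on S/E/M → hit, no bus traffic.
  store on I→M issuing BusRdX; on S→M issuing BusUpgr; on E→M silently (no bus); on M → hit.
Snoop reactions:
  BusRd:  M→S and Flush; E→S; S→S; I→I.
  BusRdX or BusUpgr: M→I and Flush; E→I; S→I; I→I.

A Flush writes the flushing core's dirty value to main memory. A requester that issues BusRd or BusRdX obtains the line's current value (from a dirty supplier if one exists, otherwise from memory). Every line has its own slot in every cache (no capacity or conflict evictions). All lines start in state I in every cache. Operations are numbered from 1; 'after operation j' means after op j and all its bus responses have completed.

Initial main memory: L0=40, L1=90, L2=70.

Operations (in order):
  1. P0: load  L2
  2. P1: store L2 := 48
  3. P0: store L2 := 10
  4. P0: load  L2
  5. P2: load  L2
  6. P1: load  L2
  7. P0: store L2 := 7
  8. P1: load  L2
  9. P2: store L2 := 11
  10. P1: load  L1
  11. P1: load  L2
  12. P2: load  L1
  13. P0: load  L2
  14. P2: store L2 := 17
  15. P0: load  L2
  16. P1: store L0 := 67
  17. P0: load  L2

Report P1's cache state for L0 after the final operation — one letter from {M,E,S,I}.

  op1 P0: load  L2 → E/I/I on L2; bus BusRd; mem=70
  op2 P1: store L2 := 48 → I/M/I on L2; bus BusRdX; mem=70
  op3 P0: store L2 := 10 → M/I/I on L2; bus BusRdX Flush; mem=48
  op4 P0: load  L2 → M/I/I on L2; bus (none); mem=48
  op5 P2: load  L2 → S/I/S on L2; bus BusRd Flush; mem=10
  op6 P1: load  L2 → S/S/S on L2; bus BusRd; mem=10
  op7 P0: store L2 := 7 → M/I/I on L2; bus BusUpgr; mem=10
  op8 P1: load  L2 → S/S/I on L2; bus BusRd Flush; mem=7
  op9 P2: store L2 := 11 → I/I/M on L2; bus BusRdX; mem=7
  op10 P1: load  L1 → I/E/I on L1; bus BusRd; mem=90
  op11 P1: load  L2 → I/S/S on L2; bus BusRd Flush; mem=11
  op12 P2: load  L1 → I/S/S on L1; bus BusRd; mem=90
  op13 P0: load  L2 → S/S/S on L2; bus BusRd; mem=11
  op14 P2: store L2 := 17 → I/I/M on L2; bus BusUpgr; mem=11
  op15 P0: load  L2 → S/I/S on L2; bus BusRd Flush; mem=17
  op16 P1: store L0 := 67 → I/M/I on L0; bus BusRdX; mem=40
  op17 P0: load  L2 → S/I/S on L2; bus (none); mem=17

state = M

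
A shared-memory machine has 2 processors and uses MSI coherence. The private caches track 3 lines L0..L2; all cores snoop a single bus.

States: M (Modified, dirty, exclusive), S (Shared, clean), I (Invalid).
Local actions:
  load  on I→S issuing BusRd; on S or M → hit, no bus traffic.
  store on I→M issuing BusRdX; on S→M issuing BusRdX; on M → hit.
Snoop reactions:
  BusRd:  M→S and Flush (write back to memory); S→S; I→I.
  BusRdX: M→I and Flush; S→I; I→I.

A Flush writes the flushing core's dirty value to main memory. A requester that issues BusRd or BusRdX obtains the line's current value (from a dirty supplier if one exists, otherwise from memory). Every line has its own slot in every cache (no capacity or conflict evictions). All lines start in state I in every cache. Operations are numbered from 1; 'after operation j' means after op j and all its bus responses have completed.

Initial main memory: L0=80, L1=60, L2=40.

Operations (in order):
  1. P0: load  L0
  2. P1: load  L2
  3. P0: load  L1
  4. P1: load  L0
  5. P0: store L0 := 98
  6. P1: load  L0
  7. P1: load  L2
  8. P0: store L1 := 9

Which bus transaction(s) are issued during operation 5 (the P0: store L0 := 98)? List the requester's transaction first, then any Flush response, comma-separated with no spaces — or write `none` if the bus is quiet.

[1] P0: load  L0 | P0:S(80), P1:I | bus: BusRd
[2] P1: load  L2 | P0:I, P1:S(40) | bus: BusRd
[3] P0: load  L1 | P0:S(60), P1:I | bus: BusRd
[4] P1: load  L0 | P0:S(80), P1:S(80) | bus: BusRd
[5] P0: store L0 := 98 | P0:M(98), P1:I | bus: BusRdX
[6] P1: load  L0 | P0:S(98), P1:S(98) | bus: BusRd,Flush
[7] P1: load  L2 | P0:I, P1:S(40) | bus: none
[8] P0: store L1 := 9 | P0:M(9), P1:I | bus: BusRdX

bus = BusRdX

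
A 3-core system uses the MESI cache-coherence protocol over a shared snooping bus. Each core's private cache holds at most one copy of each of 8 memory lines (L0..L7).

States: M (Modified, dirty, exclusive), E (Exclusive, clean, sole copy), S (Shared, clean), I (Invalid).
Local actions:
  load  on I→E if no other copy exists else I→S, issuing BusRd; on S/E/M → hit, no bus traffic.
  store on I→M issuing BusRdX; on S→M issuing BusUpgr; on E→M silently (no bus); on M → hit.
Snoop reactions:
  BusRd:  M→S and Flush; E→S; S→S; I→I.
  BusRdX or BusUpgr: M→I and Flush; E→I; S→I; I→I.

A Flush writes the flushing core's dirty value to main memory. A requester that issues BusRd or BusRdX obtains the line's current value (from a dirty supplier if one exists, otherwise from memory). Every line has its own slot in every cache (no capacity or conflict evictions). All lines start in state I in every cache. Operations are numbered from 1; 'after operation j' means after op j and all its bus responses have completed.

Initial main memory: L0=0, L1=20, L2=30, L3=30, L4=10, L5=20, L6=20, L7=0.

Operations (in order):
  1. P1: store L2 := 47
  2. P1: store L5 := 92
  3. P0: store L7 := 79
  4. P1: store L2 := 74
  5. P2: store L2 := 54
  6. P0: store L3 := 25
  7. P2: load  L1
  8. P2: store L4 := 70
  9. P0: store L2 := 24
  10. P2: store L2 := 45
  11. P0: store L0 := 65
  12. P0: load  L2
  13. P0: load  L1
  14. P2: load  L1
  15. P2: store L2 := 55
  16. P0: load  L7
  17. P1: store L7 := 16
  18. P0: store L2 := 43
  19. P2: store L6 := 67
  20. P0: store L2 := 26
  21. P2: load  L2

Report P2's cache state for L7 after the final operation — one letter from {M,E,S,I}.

state = I

  op1 P1: store L2 := 47 → I/M/I on L2; bus BusRdX; mem=30
  op2 P1: store L5 := 92 → I/M/I on L5; bus BusRdX; mem=20
  op3 P0: store L7 := 79 → M/I/I on L7; bus BusRdX; mem=0
  op4 P1: store L2 := 74 → I/M/I on L2; bus (none); mem=30
  op5 P2: store L2 := 54 → I/I/M on L2; bus BusRdX Flush; mem=74
  op6 P0: store L3 := 25 → M/I/I on L3; bus BusRdX; mem=30
  op7 P2: load  L1 → I/I/E on L1; bus BusRd; mem=20
  op8 P2: store L4 := 70 → I/I/M on L4; bus BusRdX; mem=10
  op9 P0: store L2 := 24 → M/I/I on L2; bus BusRdX Flush; mem=54
  op10 P2: store L2 := 45 → I/I/M on L2; bus BusRdX Flush; mem=24
  op11 P0: store L0 := 65 → M/I/I on L0; bus BusRdX; mem=0
  op12 P0: load  L2 → S/I/S on L2; bus BusRd Flush; mem=45
  op13 P0: load  L1 → S/I/S on L1; bus BusRd; mem=20
  op14 P2: load  L1 → S/I/S on L1; bus (none); mem=20
  op15 P2: store L2 := 55 → I/I/M on L2; bus BusUpgr; mem=45
  op16 P0: load  L7 → M/I/I on L7; bus (none); mem=0
  op17 P1: store L7 := 16 → I/M/I on L7; bus BusRdX Flush; mem=79
  op18 P0: store L2 := 43 → M/I/I on L2; bus BusRdX Flush; mem=55
  op19 P2: store L6 := 67 → I/I/M on L6; bus BusRdX; mem=20
  op20 P0: store L2 := 26 → M/I/I on L2; bus (none); mem=55
  op21 P2: load  L2 → S/I/S on L2; bus BusRd Flush; mem=26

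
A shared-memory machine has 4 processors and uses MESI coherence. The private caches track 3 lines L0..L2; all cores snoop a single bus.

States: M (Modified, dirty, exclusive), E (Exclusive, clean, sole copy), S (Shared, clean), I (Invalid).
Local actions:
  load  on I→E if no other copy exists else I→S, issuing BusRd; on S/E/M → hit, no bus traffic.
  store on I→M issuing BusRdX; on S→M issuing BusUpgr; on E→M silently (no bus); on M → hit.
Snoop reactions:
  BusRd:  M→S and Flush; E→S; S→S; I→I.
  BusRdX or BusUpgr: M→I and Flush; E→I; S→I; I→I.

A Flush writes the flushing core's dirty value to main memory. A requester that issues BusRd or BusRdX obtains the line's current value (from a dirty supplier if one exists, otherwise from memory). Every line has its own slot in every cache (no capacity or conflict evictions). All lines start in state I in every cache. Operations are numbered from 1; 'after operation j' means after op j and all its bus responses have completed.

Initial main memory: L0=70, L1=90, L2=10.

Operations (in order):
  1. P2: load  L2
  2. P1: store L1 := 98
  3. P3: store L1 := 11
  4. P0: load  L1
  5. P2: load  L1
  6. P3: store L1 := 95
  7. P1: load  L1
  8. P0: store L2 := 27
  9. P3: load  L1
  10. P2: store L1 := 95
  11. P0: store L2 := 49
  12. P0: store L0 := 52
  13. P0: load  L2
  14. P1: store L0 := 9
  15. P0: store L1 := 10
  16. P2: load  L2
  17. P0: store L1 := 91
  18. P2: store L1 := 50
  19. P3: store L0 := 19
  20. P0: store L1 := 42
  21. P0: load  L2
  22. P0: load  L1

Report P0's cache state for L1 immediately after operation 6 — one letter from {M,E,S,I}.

1. P2: load  L2  bus=[BusRd]  L2: P0=I P1=I P2=E P3=I  mem[L2]=10
2. P1: store L1 := 98  bus=[BusRdX]  L1: P0=I P1=M P2=I P3=I  mem[L1]=90
3. P3: store L1 := 11  bus=[BusRdX,Flush]  L1: P0=I P1=I P2=I P3=M  mem[L1]=98
4. P0: load  L1  bus=[BusRd,Flush]  L1: P0=S P1=I P2=I P3=S  mem[L1]=11
5. P2: load  L1  bus=[BusRd]  L1: P0=S P1=I P2=S P3=S  mem[L1]=11
6. P3: store L1 := 95  bus=[BusUpgr]  L1: P0=I P1=I P2=I P3=M  mem[L1]=11
7. P1: load  L1  bus=[BusRd,Flush]  L1: P0=I P1=S P2=I P3=S  mem[L1]=95
8. P0: store L2 := 27  bus=[BusRdX]  L2: P0=M P1=I P2=I P3=I  mem[L2]=10
9. P3: load  L1  bus=[-]  L1: P0=I P1=S P2=I P3=S  mem[L1]=95
10. P2: store L1 := 95  bus=[BusRdX]  L1: P0=I P1=I P2=M P3=I  mem[L1]=95
11. P0: store L2 := 49  bus=[-]  L2: P0=M P1=I P2=I P3=I  mem[L2]=10
12. P0: store L0 := 52  bus=[BusRdX]  L0: P0=M P1=I P2=I P3=I  mem[L0]=70
13. P0: load  L2  bus=[-]  L2: P0=M P1=I P2=I P3=I  mem[L2]=10
14. P1: store L0 := 9  bus=[BusRdX,Flush]  L0: P0=I P1=M P2=I P3=I  mem[L0]=52
15. P0: store L1 := 10  bus=[BusRdX,Flush]  L1: P0=M P1=I P2=I P3=I  mem[L1]=95
16. P2: load  L2  bus=[BusRd,Flush]  L2: P0=S P1=I P2=S P3=I  mem[L2]=49
17. P0: store L1 := 91  bus=[-]  L1: P0=M P1=I P2=I P3=I  mem[L1]=95
18. P2: store L1 := 50  bus=[BusRdX,Flush]  L1: P0=I P1=I P2=M P3=I  mem[L1]=91
19. P3: store L0 := 19  bus=[BusRdX,Flush]  L0: P0=I P1=I P2=I P3=M  mem[L0]=9
20. P0: store L1 := 42  bus=[BusRdX,Flush]  L1: P0=M P1=I P2=I P3=I  mem[L1]=50
21. P0: load  L2  bus=[-]  L2: P0=S P1=I P2=S P3=I  mem[L2]=49
22. P0: load  L1  bus=[-]  L1: P0=M P1=I P2=I P3=I  mem[L1]=50

state = I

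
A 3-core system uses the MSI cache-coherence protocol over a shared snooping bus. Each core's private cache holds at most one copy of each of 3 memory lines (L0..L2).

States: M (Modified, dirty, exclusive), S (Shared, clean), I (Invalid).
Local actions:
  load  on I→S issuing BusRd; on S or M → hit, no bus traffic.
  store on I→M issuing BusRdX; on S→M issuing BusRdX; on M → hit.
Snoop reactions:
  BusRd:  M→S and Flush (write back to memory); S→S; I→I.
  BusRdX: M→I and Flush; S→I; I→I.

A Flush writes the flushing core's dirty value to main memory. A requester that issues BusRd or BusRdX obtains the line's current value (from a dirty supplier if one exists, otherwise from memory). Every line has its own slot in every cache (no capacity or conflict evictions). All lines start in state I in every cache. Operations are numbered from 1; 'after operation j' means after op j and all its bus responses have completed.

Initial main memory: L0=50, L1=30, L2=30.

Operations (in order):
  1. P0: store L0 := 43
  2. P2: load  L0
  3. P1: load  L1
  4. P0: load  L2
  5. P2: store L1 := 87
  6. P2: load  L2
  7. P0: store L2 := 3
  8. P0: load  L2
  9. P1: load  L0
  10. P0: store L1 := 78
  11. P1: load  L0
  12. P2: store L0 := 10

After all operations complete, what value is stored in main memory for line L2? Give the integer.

  op1 P0: store L0 := 43 → M/I/I on L0; bus BusRdX; mem=50
  op2 P2: load  L0 → S/I/S on L0; bus BusRd Flush; mem=43
  op3 P1: load  L1 → I/S/I on L1; bus BusRd; mem=30
  op4 P0: load  L2 → S/I/I on L2; bus BusRd; mem=30
  op5 P2: store L1 := 87 → I/I/M on L1; bus BusRdX; mem=30
  op6 P2: load  L2 → S/I/S on L2; bus BusRd; mem=30
  op7 P0: store L2 := 3 → M/I/I on L2; bus BusRdX; mem=30
  op8 P0: load  L2 → M/I/I on L2; bus (none); mem=30
  op9 P1: load  L0 → S/S/S on L0; bus BusRd; mem=43
  op10 P0: store L1 := 78 → M/I/I on L1; bus BusRdX Flush; mem=87
  op11 P1: load  L0 → S/S/S on L0; bus (none); mem=43
  op12 P2: store L0 := 10 → I/I/M on L0; bus BusRdX; mem=43

memory[L2] = 30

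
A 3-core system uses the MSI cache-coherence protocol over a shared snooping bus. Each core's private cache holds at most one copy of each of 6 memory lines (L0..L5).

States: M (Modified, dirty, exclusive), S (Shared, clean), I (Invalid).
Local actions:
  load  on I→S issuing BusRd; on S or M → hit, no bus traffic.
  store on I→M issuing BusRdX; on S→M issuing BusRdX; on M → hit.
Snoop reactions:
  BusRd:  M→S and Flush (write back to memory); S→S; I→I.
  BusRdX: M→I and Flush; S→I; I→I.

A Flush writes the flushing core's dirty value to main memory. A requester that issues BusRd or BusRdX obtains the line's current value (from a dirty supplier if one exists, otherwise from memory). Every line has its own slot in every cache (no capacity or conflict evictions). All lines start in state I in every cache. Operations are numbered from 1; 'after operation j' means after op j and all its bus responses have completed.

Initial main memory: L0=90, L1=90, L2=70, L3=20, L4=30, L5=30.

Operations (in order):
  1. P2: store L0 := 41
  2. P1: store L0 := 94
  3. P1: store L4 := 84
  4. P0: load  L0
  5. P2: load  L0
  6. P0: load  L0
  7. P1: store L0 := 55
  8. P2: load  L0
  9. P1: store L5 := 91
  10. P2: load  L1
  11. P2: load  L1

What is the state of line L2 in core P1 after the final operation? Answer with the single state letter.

1. P2: store L0 := 41  bus=[BusRdX]  L0: P0=I P1=I P2=M  mem[L0]=90
2. P1: store L0 := 94  bus=[BusRdX,Flush]  L0: P0=I P1=M P2=I  mem[L0]=41
3. P1: store L4 := 84  bus=[BusRdX]  L4: P0=I P1=M P2=I  mem[L4]=30
4. P0: load  L0  bus=[BusRd,Flush]  L0: P0=S P1=S P2=I  mem[L0]=94
5. P2: load  L0  bus=[BusRd]  L0: P0=S P1=S P2=S  mem[L0]=94
6. P0: load  L0  bus=[-]  L0: P0=S P1=S P2=S  mem[L0]=94
7. P1: store L0 := 55  bus=[BusRdX]  L0: P0=I P1=M P2=I  mem[L0]=94
8. P2: load  L0  bus=[BusRd,Flush]  L0: P0=I P1=S P2=S  mem[L0]=55
9. P1: store L5 := 91  bus=[BusRdX]  L5: P0=I P1=M P2=I  mem[L5]=30
10. P2: load  L1  bus=[BusRd]  L1: P0=I P1=I P2=S  mem[L1]=90
11. P2: load  L1  bus=[-]  L1: P0=I P1=I P2=S  mem[L1]=90

state = I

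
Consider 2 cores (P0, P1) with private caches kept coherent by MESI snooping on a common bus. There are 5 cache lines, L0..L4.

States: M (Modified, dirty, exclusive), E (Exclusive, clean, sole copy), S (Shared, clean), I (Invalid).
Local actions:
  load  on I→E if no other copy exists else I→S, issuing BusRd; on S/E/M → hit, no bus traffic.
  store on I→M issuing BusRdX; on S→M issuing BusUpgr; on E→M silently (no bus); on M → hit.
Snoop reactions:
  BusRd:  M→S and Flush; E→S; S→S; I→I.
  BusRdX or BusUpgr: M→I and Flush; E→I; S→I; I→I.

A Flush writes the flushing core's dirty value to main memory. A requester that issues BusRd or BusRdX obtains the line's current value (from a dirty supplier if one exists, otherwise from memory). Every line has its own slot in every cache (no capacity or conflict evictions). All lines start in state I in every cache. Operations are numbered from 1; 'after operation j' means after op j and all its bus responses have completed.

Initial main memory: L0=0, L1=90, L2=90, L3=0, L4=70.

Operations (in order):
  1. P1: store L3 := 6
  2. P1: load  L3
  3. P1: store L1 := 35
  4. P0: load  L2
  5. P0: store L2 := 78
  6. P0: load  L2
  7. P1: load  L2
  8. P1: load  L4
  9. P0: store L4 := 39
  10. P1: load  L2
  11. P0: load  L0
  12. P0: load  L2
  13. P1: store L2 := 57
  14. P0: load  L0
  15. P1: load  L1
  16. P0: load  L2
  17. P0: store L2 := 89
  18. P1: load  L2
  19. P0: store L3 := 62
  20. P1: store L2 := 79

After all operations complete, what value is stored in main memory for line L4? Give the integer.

memory[L4] = 70

1. P1: store L3 := 6  bus=[BusRdX]  L3: P0=I P1=M  mem[L3]=0
2. P1: load  L3  bus=[-]  L3: P0=I P1=M  mem[L3]=0
3. P1: store L1 := 35  bus=[BusRdX]  L1: P0=I P1=M  mem[L1]=90
4. P0: load  L2  bus=[BusRd]  L2: P0=E P1=I  mem[L2]=90
5. P0: store L2 := 78  bus=[-]  L2: P0=M P1=I  mem[L2]=90
6. P0: load  L2  bus=[-]  L2: P0=M P1=I  mem[L2]=90
7. P1: load  L2  bus=[BusRd,Flush]  L2: P0=S P1=S  mem[L2]=78
8. P1: load  L4  bus=[BusRd]  L4: P0=I P1=E  mem[L4]=70
9. P0: store L4 := 39  bus=[BusRdX]  L4: P0=M P1=I  mem[L4]=70
10. P1: load  L2  bus=[-]  L2: P0=S P1=S  mem[L2]=78
11. P0: load  L0  bus=[BusRd]  L0: P0=E P1=I  mem[L0]=0
12. P0: load  L2  bus=[-]  L2: P0=S P1=S  mem[L2]=78
13. P1: store L2 := 57  bus=[BusUpgr]  L2: P0=I P1=M  mem[L2]=78
14. P0: load  L0  bus=[-]  L0: P0=E P1=I  mem[L0]=0
15. P1: load  L1  bus=[-]  L1: P0=I P1=M  mem[L1]=90
16. P0: load  L2  bus=[BusRd,Flush]  L2: P0=S P1=S  mem[L2]=57
17. P0: store L2 := 89  bus=[BusUpgr]  L2: P0=M P1=I  mem[L2]=57
18. P1: load  L2  bus=[BusRd,Flush]  L2: P0=S P1=S  mem[L2]=89
19. P0: store L3 := 62  bus=[BusRdX,Flush]  L3: P0=M P1=I  mem[L3]=6
20. P1: store L2 := 79  bus=[BusUpgr]  L2: P0=I P1=M  mem[L2]=89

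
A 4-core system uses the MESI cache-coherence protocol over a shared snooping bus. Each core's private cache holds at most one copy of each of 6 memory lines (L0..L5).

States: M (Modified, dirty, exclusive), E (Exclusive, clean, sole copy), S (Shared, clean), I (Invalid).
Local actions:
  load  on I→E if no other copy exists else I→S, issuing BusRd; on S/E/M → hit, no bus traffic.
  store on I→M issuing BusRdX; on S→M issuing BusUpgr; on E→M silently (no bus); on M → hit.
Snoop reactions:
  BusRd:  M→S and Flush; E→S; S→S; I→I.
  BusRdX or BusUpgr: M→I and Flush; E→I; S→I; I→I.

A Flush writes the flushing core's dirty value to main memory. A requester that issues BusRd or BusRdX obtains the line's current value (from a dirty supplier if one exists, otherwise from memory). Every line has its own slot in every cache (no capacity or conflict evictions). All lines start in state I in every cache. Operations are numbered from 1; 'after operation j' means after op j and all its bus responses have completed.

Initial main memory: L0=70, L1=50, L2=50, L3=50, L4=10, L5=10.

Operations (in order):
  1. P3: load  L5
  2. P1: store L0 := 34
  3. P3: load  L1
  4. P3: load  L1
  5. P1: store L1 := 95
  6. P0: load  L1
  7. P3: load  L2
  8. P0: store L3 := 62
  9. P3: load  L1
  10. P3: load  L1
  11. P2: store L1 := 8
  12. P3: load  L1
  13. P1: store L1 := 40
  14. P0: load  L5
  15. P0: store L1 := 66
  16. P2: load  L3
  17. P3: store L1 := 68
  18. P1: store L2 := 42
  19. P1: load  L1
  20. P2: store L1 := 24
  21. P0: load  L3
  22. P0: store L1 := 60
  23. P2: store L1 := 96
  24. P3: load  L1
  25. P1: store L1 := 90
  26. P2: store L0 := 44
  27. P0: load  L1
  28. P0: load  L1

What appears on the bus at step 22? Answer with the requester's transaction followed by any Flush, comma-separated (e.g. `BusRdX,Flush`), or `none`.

step 1: P3: load  L5  ⟶  IIIE  (L5)  txn=BusRd  M[L5]=10
step 2: P1: store L0 := 34  ⟶  IMII  (L0)  txn=BusRdX  M[L0]=70
step 3: P3: load  L1  ⟶  IIIE  (L1)  txn=BusRd  M[L1]=50
step 4: P3: load  L1  ⟶  IIIE  (L1)  txn=∅  M[L1]=50
step 5: P1: store L1 := 95  ⟶  IMII  (L1)  txn=BusRdX  M[L1]=50
step 6: P0: load  L1  ⟶  SSII  (L1)  txn=BusRd+Flush  M[L1]=95
step 7: P3: load  L2  ⟶  IIIE  (L2)  txn=BusRd  M[L2]=50
step 8: P0: store L3 := 62  ⟶  MIII  (L3)  txn=BusRdX  M[L3]=50
step 9: P3: load  L1  ⟶  SSIS  (L1)  txn=BusRd  M[L1]=95
step 10: P3: load  L1  ⟶  SSIS  (L1)  txn=∅  M[L1]=95
step 11: P2: store L1 := 8  ⟶  IIMI  (L1)  txn=BusRdX  M[L1]=95
step 12: P3: load  L1  ⟶  IISS  (L1)  txn=BusRd+Flush  M[L1]=8
step 13: P1: store L1 := 40  ⟶  IMII  (L1)  txn=BusRdX  M[L1]=8
step 14: P0: load  L5  ⟶  SIIS  (L5)  txn=BusRd  M[L5]=10
step 15: P0: store L1 := 66  ⟶  MIII  (L1)  txn=BusRdX+Flush  M[L1]=40
step 16: P2: load  L3  ⟶  SISI  (L3)  txn=BusRd+Flush  M[L3]=62
step 17: P3: store L1 := 68  ⟶  IIIM  (L1)  txn=BusRdX+Flush  M[L1]=66
step 18: P1: store L2 := 42  ⟶  IMII  (L2)  txn=BusRdX  M[L2]=50
step 19: P1: load  L1  ⟶  ISIS  (L1)  txn=BusRd+Flush  M[L1]=68
step 20: P2: store L1 := 24  ⟶  IIMI  (L1)  txn=BusRdX  M[L1]=68
step 21: P0: load  L3  ⟶  SISI  (L3)  txn=∅  M[L3]=62
step 22: P0: store L1 := 60  ⟶  MIII  (L1)  txn=BusRdX+Flush  M[L1]=24
step 23: P2: store L1 := 96  ⟶  IIMI  (L1)  txn=BusRdX+Flush  M[L1]=60
step 24: P3: load  L1  ⟶  IISS  (L1)  txn=BusRd+Flush  M[L1]=96
step 25: P1: store L1 := 90  ⟶  IMII  (L1)  txn=BusRdX  M[L1]=96
step 26: P2: store L0 := 44  ⟶  IIMI  (L0)  txn=BusRdX+Flush  M[L0]=34
step 27: P0: load  L1  ⟶  SSII  (L1)  txn=BusRd+Flush  M[L1]=90
step 28: P0: load  L1  ⟶  SSII  (L1)  txn=∅  M[L1]=90

bus = BusRdX,Flush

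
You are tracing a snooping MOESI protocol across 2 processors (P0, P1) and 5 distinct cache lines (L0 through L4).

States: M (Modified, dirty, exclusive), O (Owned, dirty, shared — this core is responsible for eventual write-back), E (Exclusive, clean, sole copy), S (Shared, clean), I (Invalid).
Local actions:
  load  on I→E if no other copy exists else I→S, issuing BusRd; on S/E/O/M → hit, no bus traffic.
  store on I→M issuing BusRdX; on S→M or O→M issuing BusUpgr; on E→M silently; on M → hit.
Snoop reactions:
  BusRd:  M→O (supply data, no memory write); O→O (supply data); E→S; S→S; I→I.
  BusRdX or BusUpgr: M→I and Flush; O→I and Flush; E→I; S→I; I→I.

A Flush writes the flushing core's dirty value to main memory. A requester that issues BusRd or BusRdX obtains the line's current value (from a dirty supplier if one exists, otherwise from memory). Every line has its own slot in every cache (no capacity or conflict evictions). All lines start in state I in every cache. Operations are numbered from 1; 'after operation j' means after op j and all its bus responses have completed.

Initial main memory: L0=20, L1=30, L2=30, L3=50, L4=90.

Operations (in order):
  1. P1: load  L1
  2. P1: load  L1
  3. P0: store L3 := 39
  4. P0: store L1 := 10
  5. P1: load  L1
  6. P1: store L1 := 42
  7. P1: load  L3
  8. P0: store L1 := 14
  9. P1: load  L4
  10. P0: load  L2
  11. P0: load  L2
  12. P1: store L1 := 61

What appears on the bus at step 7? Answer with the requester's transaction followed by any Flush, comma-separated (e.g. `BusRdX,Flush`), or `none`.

1. P1: load  L1  bus=[BusRd]  L1: P0=I P1=E  mem[L1]=30
2. P1: load  L1  bus=[-]  L1: P0=I P1=E  mem[L1]=30
3. P0: store L3 := 39  bus=[BusRdX]  L3: P0=M P1=I  mem[L3]=50
4. P0: store L1 := 10  bus=[BusRdX]  L1: P0=M P1=I  mem[L1]=30
5. P1: load  L1  bus=[BusRd]  L1: P0=O P1=S  mem[L1]=30
6. P1: store L1 := 42  bus=[BusUpgr,Flush]  L1: P0=I P1=M  mem[L1]=10
7. P1: load  L3  bus=[BusRd]  L3: P0=O P1=S  mem[L3]=50
8. P0: store L1 := 14  bus=[BusRdX,Flush]  L1: P0=M P1=I  mem[L1]=42
9. P1: load  L4  bus=[BusRd]  L4: P0=I P1=E  mem[L4]=90
10. P0: load  L2  bus=[BusRd]  L2: P0=E P1=I  mem[L2]=30
11. P0: load  L2  bus=[-]  L2: P0=E P1=I  mem[L2]=30
12. P1: store L1 := 61  bus=[BusRdX,Flush]  L1: P0=I P1=M  mem[L1]=14

bus = BusRd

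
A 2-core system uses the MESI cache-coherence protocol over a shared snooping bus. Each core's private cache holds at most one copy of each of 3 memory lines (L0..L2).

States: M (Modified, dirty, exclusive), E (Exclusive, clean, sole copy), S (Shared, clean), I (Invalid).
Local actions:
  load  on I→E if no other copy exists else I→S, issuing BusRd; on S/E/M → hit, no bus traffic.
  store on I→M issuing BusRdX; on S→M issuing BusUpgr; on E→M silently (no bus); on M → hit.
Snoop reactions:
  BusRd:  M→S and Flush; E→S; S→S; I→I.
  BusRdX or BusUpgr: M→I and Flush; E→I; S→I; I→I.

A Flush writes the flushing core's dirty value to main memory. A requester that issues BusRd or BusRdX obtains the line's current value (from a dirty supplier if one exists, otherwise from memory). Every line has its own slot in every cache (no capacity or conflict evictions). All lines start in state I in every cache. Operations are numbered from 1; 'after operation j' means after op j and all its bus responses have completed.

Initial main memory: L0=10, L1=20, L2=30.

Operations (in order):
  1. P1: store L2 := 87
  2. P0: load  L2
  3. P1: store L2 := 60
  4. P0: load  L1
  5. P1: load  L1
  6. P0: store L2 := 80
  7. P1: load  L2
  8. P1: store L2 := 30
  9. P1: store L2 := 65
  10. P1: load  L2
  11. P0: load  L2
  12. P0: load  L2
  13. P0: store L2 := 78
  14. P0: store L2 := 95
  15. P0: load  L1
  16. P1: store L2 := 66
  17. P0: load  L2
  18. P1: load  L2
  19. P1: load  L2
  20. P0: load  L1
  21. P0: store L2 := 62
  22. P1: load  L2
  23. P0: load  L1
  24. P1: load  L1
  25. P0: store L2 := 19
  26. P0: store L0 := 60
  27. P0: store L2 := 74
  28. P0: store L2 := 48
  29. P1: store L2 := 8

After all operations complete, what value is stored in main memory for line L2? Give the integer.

1. P1: store L2 := 87  bus=[BusRdX]  L2: P0=I P1=M  mem[L2]=30
2. P0: load  L2  bus=[BusRd,Flush]  L2: P0=S P1=S  mem[L2]=87
3. P1: store L2 := 60  bus=[BusUpgr]  L2: P0=I P1=M  mem[L2]=87
4. P0: load  L1  bus=[BusRd]  L1: P0=E P1=I  mem[L1]=20
5. P1: load  L1  bus=[BusRd]  L1: P0=S P1=S  mem[L1]=20
6. P0: store L2 := 80  bus=[BusRdX,Flush]  L2: P0=M P1=I  mem[L2]=60
7. P1: load  L2  bus=[BusRd,Flush]  L2: P0=S P1=S  mem[L2]=80
8. P1: store L2 := 30  bus=[BusUpgr]  L2: P0=I P1=M  mem[L2]=80
9. P1: store L2 := 65  bus=[-]  L2: P0=I P1=M  mem[L2]=80
10. P1: load  L2  bus=[-]  L2: P0=I P1=M  mem[L2]=80
11. P0: load  L2  bus=[BusRd,Flush]  L2: P0=S P1=S  mem[L2]=65
12. P0: load  L2  bus=[-]  L2: P0=S P1=S  mem[L2]=65
13. P0: store L2 := 78  bus=[BusUpgr]  L2: P0=M P1=I  mem[L2]=65
14. P0: store L2 := 95  bus=[-]  L2: P0=M P1=I  mem[L2]=65
15. P0: load  L1  bus=[-]  L1: P0=S P1=S  mem[L1]=20
16. P1: store L2 := 66  bus=[BusRdX,Flush]  L2: P0=I P1=M  mem[L2]=95
17. P0: load  L2  bus=[BusRd,Flush]  L2: P0=S P1=S  mem[L2]=66
18. P1: load  L2  bus=[-]  L2: P0=S P1=S  mem[L2]=66
19. P1: load  L2  bus=[-]  L2: P0=S P1=S  mem[L2]=66
20. P0: load  L1  bus=[-]  L1: P0=S P1=S  mem[L1]=20
21. P0: store L2 := 62  bus=[BusUpgr]  L2: P0=M P1=I  mem[L2]=66
22. P1: load  L2  bus=[BusRd,Flush]  L2: P0=S P1=S  mem[L2]=62
23. P0: load  L1  bus=[-]  L1: P0=S P1=S  mem[L1]=20
24. P1: load  L1  bus=[-]  L1: P0=S P1=S  mem[L1]=20
25. P0: store L2 := 19  bus=[BusUpgr]  L2: P0=M P1=I  mem[L2]=62
26. P0: store L0 := 60  bus=[BusRdX]  L0: P0=M P1=I  mem[L0]=10
27. P0: store L2 := 74  bus=[-]  L2: P0=M P1=I  mem[L2]=62
28. P0: store L2 := 48  bus=[-]  L2: P0=M P1=I  mem[L2]=62
29. P1: store L2 := 8  bus=[BusRdX,Flush]  L2: P0=I P1=M  mem[L2]=48

memory[L2] = 48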